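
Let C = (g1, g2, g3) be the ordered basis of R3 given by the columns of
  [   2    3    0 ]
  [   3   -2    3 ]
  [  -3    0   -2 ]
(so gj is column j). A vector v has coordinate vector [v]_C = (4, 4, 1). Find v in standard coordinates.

(20, 7, -14)

v = M [v]_C, where M has columns g1, ..., g3.
Carrying out the matrix-vector product, v = (20, 7, -14).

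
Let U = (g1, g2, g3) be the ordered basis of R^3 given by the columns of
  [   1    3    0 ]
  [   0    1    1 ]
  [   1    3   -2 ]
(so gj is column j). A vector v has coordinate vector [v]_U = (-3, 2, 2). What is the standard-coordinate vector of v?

(3, 4, -1)

v = M [v]_U, where M has columns g1, ..., g3.
Carrying out the matrix-vector product, v = (3, 4, -1).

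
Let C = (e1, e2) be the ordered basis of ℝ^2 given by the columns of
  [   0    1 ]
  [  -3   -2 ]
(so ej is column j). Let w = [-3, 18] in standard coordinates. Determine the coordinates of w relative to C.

[-4, -3]

Write w = c_1 e1 + c_2 e2 and solve for the c_i.
System: 0c_1 + c_2 = -3, -3c_1 - 2c_2 = 18; solving gives c_1 = -4, c_2 = -3.
Check: -4e1 - 3e2 = [-3, 18].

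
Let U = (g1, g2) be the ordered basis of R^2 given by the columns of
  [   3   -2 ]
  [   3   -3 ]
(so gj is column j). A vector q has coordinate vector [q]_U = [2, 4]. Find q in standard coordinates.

[-2, -6]

By definition q = 2g1 + 4g2.
Summing componentwise gives [-2, -6].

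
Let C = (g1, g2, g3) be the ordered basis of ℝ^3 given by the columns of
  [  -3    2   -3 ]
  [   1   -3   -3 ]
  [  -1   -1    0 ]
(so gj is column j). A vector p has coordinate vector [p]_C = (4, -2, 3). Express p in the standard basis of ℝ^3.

(-25, 1, -2)

By definition p = 4g1 - 2g2 + 3g3.
Summing componentwise gives (-25, 1, -2).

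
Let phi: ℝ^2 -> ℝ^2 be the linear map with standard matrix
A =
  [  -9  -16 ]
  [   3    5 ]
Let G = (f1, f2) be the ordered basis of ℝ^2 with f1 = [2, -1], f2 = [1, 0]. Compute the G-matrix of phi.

[[-1, -3], [0, -3]]

The j-th column of [phi]_G is [phi(fj)]_G.
phi(f1) = A f1 = [-2, 1] = -f1 + 0·f2, so column 1 is [-1, 0].
Repeating for f2 and assembling the columns gives [[-1, -3], [0, -3]].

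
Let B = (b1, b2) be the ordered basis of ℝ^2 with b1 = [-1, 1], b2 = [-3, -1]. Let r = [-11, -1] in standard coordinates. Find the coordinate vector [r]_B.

We seek scalars with c_1 b1 + c_2 b2 = r; equivalently solve M c = r where the columns of M are b1, b2.
System: -c_1 - 3c_2 = -11, c_1 - c_2 = -1; solving gives c_1 = 2, c_2 = 3.
Check: 2b1 + 3b2 = [-11, -1].

[2, 3]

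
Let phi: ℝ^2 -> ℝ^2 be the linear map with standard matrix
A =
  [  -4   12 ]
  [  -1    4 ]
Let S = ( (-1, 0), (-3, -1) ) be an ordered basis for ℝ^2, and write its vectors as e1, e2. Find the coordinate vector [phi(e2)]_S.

Column 2 of [phi]_S is the S-coordinate vector of phi(e2).
In standard coordinates phi(e2) = A e2 = (0, -1).
Converting to S: (0, -1) = -3e1 + e2, so the coordinate vector is (-3, 1).

(-3, 1)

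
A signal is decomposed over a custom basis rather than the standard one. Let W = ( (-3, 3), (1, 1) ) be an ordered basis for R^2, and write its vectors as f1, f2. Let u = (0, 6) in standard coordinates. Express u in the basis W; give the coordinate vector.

[u]_W is the unique c with M c = u, where M has columns f1, f2.
System: -3c_1 + c_2 = 0, 3c_1 + c_2 = 6; solving gives c_1 = 1, c_2 = 3.
Check: f1 + 3f2 = (0, 6).

(1, 3)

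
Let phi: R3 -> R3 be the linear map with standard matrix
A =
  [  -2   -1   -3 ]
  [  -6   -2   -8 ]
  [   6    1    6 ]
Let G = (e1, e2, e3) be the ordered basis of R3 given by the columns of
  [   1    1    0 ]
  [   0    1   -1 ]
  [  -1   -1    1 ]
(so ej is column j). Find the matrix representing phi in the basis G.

[[-2, -1, 1], [3, 1, -3], [1, 1, 3]]

Let P have columns e1, ..., e3. Then [phi]_G = P^(-1) A P.
Here det P = 1, so P^(-1) is integer; computing A P first and then P^(-1)(A P) gives [[-2, -1, 1], [3, 1, -3], [1, 1, 3]].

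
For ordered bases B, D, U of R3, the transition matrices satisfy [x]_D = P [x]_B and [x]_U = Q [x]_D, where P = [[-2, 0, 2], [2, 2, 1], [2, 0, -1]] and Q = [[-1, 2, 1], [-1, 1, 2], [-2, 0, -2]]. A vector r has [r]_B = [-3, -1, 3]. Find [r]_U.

[-31, -35, -6]

Apply P to get D-coordinates [12, -5, -9], then Q to get U-coordinates.
The result is [r]_U = [-31, -35, -6].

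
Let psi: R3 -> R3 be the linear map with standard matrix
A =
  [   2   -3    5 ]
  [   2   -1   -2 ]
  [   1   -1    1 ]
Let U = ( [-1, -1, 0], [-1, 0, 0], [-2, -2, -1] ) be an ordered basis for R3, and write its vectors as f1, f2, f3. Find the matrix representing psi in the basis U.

[[1, 0, -2], [-2, 0, 3], [0, 1, 1]]

Let P have columns f1, ..., f3. Then [psi]_U = P^(-1) A P.
Here det P = 1, so P^(-1) is integer; computing A P first and then P^(-1)(A P) gives [[1, 0, -2], [-2, 0, 3], [0, 1, 1]].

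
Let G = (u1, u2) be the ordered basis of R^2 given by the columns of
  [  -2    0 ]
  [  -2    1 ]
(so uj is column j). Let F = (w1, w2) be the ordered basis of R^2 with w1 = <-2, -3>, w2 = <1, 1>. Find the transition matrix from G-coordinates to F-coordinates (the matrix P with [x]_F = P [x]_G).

Take x = uj: its G-coordinates are the j-th standard unit vector, so P e_j — column j of P — equals [uj]_F.
u1 = 0·w1 - 2w2, giving column 1 = <0, -2>; repeating for each j gives P = [[0, -1], [-2, -2]].

[[0, -1], [-2, -2]]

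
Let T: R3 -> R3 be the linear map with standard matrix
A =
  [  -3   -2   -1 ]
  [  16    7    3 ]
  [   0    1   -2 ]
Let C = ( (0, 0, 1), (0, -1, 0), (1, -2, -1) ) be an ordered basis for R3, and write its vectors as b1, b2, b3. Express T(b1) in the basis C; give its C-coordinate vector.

Compute T(b1) = A b1 = (-1, 3, -2) in standard coordinates.
Then write this in C-coordinates: solve for y in y_1 b1 + ... + y_3 b3 = (-1, 3, -2).
This gives y = (-3, -1, -1), which is column 1 of [T]_C.

(-3, -1, -1)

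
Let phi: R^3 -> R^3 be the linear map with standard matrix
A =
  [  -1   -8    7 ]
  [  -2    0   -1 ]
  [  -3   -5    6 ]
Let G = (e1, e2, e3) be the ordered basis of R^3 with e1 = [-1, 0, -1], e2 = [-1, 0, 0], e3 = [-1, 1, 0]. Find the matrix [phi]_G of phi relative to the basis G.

[[3, -3, 2], [0, 0, 3], [3, 2, 2]]

With P the matrix whose columns are e1, ..., e3, [phi]_G = P^(-1) A P.
Column by column: phi(e1) = A e1 = [-6, 3, -3]; its G-coordinates [3, 0, 3] give column 1.
Continuing for each basis vector yields [phi]_G = [[3, -3, 2], [0, 0, 3], [3, 2, 2]].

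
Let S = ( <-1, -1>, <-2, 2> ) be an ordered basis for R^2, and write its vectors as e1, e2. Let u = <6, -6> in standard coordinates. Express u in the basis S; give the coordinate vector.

[u]_S is the unique c with M c = u, where M has columns e1, e2.
System: -c_1 - 2c_2 = 6, -c_1 + 2c_2 = -6; solving gives c_1 = 0, c_2 = -3.
Check: 0·e1 - 3e2 = <6, -6>.

<0, -3>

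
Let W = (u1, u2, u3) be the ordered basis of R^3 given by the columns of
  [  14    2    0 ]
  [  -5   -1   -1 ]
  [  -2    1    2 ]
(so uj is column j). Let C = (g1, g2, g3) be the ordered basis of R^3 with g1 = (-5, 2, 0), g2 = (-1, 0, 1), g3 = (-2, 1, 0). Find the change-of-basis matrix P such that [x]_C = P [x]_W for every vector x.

[[-2, -1, 0], [-2, 1, 2], [-1, 1, -1]]

Let M have columns uj and N have columns gj. Then for every x, N [x]_C = x = M [x]_W, so P = N^(-1) M.
Since det N = 1, N^(-1) has integer entries; multiplying gives P = [[-2, -1, 0], [-2, 1, 2], [-1, 1, -1]].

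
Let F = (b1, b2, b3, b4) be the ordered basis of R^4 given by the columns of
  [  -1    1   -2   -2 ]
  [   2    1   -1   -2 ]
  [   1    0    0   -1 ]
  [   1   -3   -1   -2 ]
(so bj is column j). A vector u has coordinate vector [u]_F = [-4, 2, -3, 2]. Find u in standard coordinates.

[8, -7, -6, -11]

u = M [u]_F, where M has columns b1, ..., b4.
Carrying out the matrix-vector product, u = [8, -7, -6, -11].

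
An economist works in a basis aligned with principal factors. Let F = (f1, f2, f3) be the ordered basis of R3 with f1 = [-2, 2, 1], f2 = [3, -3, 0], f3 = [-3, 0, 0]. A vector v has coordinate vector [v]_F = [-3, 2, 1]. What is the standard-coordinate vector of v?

v = M [v]_F, where M has columns f1, ..., f3.
Carrying out the matrix-vector product, v = [9, -12, -3].

[9, -12, -3]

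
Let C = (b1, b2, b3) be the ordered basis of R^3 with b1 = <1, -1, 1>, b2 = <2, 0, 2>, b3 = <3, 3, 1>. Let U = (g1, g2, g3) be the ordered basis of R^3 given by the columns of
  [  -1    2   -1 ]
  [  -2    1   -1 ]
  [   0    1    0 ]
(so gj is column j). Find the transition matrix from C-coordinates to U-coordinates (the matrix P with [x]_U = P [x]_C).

Take x = bj: its C-coordinates are the j-th standard unit vector, so P e_j — column j of P — equals [bj]_U.
b1 = g1 + g2 + 0·g3, giving column 1 = <1, 1, 0>; repeating for each j gives P = [[1, 0, -1], [1, 2, 1], [0, 2, 0]].

[[1, 0, -1], [1, 2, 1], [0, 2, 0]]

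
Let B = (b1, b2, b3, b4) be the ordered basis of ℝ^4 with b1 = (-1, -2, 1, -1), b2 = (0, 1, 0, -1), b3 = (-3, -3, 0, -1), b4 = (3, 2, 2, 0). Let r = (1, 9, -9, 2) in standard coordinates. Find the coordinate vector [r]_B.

(-1, 3, -4, -4)

Write r = c_1 b1 + ... + c_4 b4 and solve for the c_i.
Row-reducing the augmented matrix [M | r] gives c = (-1, 3, -4, -4).
Check: -b1 + 3b2 - 4b3 - 4b4 = (1, 9, -9, 2).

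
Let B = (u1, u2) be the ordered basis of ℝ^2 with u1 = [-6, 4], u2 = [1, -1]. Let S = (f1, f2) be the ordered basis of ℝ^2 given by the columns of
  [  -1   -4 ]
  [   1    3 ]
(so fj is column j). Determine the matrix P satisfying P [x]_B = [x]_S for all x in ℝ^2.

[[-2, -1], [2, 0]]

Column j of P is [uj]_S, since P maps B-coordinates to S-coordinates.
Expressing u1 in S: u1 = -2f1 + 2f2, so column 1 of P is [-2, 2].
Doing the same for each uj gives P = [[-2, -1], [2, 0]].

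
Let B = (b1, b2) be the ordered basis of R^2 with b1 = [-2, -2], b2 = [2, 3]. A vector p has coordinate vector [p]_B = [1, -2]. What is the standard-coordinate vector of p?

[-6, -8]

By definition p = b1 - 2b2.
Summing componentwise gives [-6, -8].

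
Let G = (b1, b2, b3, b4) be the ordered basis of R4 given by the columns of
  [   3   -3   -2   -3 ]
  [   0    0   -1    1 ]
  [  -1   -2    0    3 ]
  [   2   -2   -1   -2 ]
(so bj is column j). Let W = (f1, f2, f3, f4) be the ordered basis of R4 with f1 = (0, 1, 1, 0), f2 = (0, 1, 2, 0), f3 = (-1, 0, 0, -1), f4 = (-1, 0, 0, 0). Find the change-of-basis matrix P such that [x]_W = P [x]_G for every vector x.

[[1, 2, -2, -1], [-1, -2, 1, 2], [-2, 2, 1, 2], [-1, 1, 1, 1]]

Let M have columns bj and N have columns fj. Then for every x, N [x]_W = x = M [x]_G, so P = N^(-1) M.
Since det N = -1, N^(-1) has integer entries; multiplying gives P = [[1, 2, -2, -1], [-1, -2, 1, 2], [-2, 2, 1, 2], [-1, 1, 1, 1]].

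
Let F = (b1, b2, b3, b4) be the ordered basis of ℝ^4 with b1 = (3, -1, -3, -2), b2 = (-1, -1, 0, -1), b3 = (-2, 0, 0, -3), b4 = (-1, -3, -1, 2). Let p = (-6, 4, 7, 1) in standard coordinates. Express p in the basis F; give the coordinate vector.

(-2, 1, 0, -1)

We seek scalars with c_1 b1 + ... + c_4 b4 = p; equivalently solve M c = p where the columns of M are b1, ..., b4.
Solving this 4x4 system gives c = (-2, 1, 0, -1).
Check: -2b1 + b2 + 0·b3 - b4 = (-6, 4, 7, 1).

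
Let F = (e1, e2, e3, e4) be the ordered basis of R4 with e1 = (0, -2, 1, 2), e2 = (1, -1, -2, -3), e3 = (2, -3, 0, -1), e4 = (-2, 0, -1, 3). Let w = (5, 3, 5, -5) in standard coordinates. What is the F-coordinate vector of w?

(-3, -3, 2, -2)

We seek scalars with c_1 e1 + ... + c_4 e4 = w; equivalently solve M c = w where the columns of M are e1, ..., e4.
Gaussian elimination on [M | w] yields c = (-3, -3, 2, -2).
Check: -3e1 - 3e2 + 2e3 - 2e4 = (5, 3, 5, -5).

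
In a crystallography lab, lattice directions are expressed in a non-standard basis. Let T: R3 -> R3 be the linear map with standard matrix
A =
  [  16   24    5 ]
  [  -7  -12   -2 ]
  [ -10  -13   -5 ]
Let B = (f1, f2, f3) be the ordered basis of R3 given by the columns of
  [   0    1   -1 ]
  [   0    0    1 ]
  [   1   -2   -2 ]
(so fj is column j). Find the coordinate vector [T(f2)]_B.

Compute T(f2) = A f2 = (6, -3, 0) in standard coordinates.
Then write this in B-coordinates: solve for y in y_1 f1 + ... + y_3 f3 = (6, -3, 0).
This gives y = (0, 3, -3), which is column 2 of [T]_B.

(0, 3, -3)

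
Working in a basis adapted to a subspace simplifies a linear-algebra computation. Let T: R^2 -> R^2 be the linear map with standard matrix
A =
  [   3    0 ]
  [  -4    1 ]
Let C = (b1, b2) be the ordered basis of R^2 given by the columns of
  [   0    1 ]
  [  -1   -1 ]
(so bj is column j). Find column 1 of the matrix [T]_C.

[1, 0]

Compute T(b1) = A b1 = [0, -1] in standard coordinates.
Then write this in C-coordinates: solve for y in y_1 b1 + y_2 b2 = [0, -1].
This gives y = [1, 0], which is column 1 of [T]_C.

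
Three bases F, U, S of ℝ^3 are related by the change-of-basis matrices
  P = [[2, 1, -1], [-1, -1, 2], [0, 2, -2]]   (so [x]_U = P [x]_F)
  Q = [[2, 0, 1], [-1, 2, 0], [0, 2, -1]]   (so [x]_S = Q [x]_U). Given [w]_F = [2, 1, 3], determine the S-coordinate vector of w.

Apply P to get U-coordinates [2, 3, -4], then Q to get S-coordinates.
The result is [w]_S = [0, 4, 10].

[0, 4, 10]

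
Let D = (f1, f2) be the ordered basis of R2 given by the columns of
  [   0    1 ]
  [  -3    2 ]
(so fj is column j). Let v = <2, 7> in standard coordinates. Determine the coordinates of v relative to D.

<-1, 2>

We seek scalars with c_1 f1 + c_2 f2 = v; equivalently solve M c = v where the columns of M are f1, f2.
System: 0c_1 + c_2 = 2, -3c_1 + 2c_2 = 7; solving gives c_1 = -1, c_2 = 2.
Check: -f1 + 2f2 = <2, 7>.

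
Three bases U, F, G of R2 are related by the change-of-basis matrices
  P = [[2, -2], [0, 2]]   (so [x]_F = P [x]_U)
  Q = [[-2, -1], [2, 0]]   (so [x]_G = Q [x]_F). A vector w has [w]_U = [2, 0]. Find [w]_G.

[-8, 8]

Composing the changes, [w]_G = Q P [w]_U.
Q P = [[-4, 2], [4, -4]]; applying this to [2, 0] gives [-8, 8].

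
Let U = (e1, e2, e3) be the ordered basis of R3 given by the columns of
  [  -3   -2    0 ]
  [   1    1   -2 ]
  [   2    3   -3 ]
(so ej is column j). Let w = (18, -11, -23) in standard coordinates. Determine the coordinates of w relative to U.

Write w = c_1 e1 + ... + c_3 e3 and solve for the c_i.
Gaussian elimination on [M | w] yields c = (-4, -3, 2).
Check: -4e1 - 3e2 + 2e3 = (18, -11, -23).

(-4, -3, 2)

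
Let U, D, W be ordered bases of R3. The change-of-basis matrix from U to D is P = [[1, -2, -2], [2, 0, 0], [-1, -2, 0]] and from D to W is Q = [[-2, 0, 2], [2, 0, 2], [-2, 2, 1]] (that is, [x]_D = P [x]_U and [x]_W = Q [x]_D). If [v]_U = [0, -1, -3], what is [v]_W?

Apply P to get D-coordinates [8, 0, 2], then Q to get W-coordinates.
The result is [v]_W = [-12, 20, -14].

[-12, 20, -14]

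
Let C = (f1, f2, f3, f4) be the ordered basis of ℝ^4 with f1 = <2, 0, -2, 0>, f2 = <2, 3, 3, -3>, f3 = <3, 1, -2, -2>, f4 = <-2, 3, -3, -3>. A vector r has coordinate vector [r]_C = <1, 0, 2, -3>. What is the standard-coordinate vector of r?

The coordinates say r = f1 + 0·f2 + 2f3 - 3f4; adding the scaled basis vectors gives <14, -7, 3, 5>.

<14, -7, 3, 5>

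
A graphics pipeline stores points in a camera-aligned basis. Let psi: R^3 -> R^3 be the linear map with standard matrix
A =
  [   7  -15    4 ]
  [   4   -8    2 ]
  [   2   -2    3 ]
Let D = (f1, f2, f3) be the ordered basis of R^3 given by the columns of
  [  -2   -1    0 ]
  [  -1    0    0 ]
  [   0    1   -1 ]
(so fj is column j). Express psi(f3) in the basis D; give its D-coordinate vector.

Compute psi(f3) = A f3 = <-4, -2, -3> in standard coordinates.
Then write this in D-coordinates: solve for y in y_1 f1 + ... + y_3 f3 = <-4, -2, -3>.
This gives y = <2, 0, 3>, which is column 3 of [psi]_D.

<2, 0, 3>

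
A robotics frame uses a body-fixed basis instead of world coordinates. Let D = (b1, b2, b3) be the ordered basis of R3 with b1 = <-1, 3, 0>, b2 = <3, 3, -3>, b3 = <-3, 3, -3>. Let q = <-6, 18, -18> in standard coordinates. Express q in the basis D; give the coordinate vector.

We seek scalars with c_1 b1 + ... + c_3 b3 = q; equivalently solve M c = q where the columns of M are b1, ..., b3.
Row-reducing the augmented matrix [M | q] gives c = (0, 2, 4).
Check: 0·b1 + 2b2 + 4b3 = <-6, 18, -18>.

<0, 2, 4>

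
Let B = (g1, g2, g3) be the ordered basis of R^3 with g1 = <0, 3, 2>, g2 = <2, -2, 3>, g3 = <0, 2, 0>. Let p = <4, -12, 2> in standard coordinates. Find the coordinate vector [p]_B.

<-2, 2, -1>

Write p = c_1 g1 + ... + c_3 g3 and solve for the c_i.
Row-reducing the augmented matrix [M | p] gives c = (-2, 2, -1).
Check: -2g1 + 2g2 - g3 = <4, -12, 2>.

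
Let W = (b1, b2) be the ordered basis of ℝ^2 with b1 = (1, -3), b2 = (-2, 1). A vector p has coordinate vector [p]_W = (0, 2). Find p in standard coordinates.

p = M [p]_W, where M has columns b1, b2.
Carrying out the matrix-vector product, p = (-4, 2).

(-4, 2)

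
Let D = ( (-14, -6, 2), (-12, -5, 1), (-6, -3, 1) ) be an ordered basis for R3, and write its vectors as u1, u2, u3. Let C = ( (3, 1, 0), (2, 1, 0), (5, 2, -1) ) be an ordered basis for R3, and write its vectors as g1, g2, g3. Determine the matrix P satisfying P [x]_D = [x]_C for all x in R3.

Let M have columns uj and N have columns gj. Then for every x, N [x]_C = x = M [x]_D, so P = N^(-1) M.
Since det N = -1, N^(-1) has integer entries; multiplying gives P = [[0, -1, 1], [-2, -2, -2], [-2, -1, -1]].

[[0, -1, 1], [-2, -2, -2], [-2, -1, -1]]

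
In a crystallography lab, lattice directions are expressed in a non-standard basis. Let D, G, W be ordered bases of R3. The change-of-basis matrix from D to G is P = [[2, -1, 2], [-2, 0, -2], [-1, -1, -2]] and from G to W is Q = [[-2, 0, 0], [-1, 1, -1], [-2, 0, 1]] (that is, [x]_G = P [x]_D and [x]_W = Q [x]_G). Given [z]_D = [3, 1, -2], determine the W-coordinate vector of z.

[-2, -3, -2]

First [z]_G = P [z]_D = [1, -2, 0].
Then [z]_W = Q [z]_G = [-2, -3, -2].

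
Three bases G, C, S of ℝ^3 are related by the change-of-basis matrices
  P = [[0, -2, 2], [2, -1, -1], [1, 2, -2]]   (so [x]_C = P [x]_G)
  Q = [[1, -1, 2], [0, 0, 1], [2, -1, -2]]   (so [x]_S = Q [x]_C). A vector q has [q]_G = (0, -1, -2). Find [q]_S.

First [q]_C = P [q]_G = (-2, 3, 2).
Then [q]_S = Q [q]_C = (-1, 2, -11).

(-1, 2, -11)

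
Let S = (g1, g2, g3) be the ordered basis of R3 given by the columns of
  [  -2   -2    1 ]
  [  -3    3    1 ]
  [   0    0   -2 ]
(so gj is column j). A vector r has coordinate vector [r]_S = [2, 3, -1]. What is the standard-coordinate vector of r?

By definition r = 2g1 + 3g2 - g3.
Summing componentwise gives [-11, 2, 2].

[-11, 2, 2]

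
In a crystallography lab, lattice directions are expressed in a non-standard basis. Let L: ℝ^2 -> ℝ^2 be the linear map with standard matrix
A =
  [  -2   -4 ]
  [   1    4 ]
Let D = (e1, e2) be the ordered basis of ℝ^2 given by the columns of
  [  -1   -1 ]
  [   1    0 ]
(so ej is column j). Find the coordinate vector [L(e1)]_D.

Column 1 of [L]_D is the D-coordinate vector of L(e1).
In standard coordinates L(e1) = A e1 = [-2, 3].
Converting to D: [-2, 3] = 3e1 - e2, so the coordinate vector is [3, -1].

[3, -1]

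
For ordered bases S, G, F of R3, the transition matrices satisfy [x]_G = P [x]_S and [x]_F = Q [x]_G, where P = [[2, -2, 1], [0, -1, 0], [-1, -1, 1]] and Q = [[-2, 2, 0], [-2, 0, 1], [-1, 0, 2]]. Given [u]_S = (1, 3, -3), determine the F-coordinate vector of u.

Apply P to get G-coordinates (-7, -3, -7), then Q to get F-coordinates.
The result is [u]_F = (8, 7, -7).

(8, 7, -7)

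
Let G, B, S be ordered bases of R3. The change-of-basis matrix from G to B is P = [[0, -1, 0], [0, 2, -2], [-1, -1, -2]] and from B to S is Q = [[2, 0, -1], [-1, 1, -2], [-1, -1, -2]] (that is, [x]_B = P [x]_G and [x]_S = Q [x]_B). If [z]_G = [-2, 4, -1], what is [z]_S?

[-8, 14, -6]

Apply P to get B-coordinates [-4, 10, 0], then Q to get S-coordinates.
The result is [z]_S = [-8, 14, -6].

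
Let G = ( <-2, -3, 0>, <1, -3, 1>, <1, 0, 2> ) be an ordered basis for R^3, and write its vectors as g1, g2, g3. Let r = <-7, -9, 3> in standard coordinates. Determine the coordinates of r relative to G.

Write r = c_1 g1 + ... + c_3 g3 and solve for the c_i.
Gaussian elimination on [M | r] yields c = (4, -1, 2).
Check: 4g1 - g2 + 2g3 = <-7, -9, 3>.

<4, -1, 2>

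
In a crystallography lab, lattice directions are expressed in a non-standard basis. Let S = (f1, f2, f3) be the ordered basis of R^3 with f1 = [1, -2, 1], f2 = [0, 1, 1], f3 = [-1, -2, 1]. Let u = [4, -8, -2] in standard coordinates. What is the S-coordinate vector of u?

[3, -4, -1]

We seek scalars with c_1 f1 + ... + c_3 f3 = u; equivalently solve M c = u where the columns of M are f1, ..., f3.
Gaussian elimination on [M | u] yields c = (3, -4, -1).
Check: 3f1 - 4f2 - f3 = [4, -8, -2].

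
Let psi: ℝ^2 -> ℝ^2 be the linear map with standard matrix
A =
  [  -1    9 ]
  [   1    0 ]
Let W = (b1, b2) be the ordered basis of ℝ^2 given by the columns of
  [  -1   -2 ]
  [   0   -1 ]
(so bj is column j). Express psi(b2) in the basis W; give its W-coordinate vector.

Compute psi(b2) = A b2 = (-7, -2) in standard coordinates.
Then write this in W-coordinates: solve for y in y_1 b1 + y_2 b2 = (-7, -2).
This gives y = (3, 2), which is column 2 of [psi]_W.

(3, 2)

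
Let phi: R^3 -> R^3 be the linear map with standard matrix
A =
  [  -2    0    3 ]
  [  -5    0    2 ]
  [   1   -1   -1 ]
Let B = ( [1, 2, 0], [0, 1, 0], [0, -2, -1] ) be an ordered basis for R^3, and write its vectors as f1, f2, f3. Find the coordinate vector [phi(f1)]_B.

Column 1 of [phi]_B is the B-coordinate vector of phi(f1).
In standard coordinates phi(f1) = A f1 = [-2, -5, -1].
Converting to B: [-2, -5, -1] = -2f1 + f2 + f3, so the coordinate vector is [-2, 1, 1].

[-2, 1, 1]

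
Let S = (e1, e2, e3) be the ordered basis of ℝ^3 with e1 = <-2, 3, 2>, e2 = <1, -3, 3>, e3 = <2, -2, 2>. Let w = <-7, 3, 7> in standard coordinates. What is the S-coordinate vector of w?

Write w = c_1 e1 + ... + c_3 e3 and solve for the c_i.
Solving this 3x3 system gives c = (2, 3, -3).
Check: 2e1 + 3e2 - 3e3 = <-7, 3, 7>.

<2, 3, -3>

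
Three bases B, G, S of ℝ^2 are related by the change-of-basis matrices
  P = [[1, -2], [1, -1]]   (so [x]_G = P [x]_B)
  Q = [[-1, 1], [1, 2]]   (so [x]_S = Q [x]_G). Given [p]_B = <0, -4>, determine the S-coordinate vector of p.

First [p]_G = P [p]_B = <8, 4>.
Then [p]_S = Q [p]_G = <-4, 16>.

<-4, 16>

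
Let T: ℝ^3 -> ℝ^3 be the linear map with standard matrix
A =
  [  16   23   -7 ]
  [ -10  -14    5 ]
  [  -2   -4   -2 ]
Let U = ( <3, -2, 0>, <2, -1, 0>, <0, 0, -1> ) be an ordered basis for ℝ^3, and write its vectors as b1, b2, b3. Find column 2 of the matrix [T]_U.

Compute T(b2) = A b2 = <9, -6, 0> in standard coordinates.
Then write this in U-coordinates: solve for y in y_1 b1 + ... + y_3 b3 = <9, -6, 0>.
This gives y = <3, 0, 0>, which is column 2 of [T]_U.

<3, 0, 0>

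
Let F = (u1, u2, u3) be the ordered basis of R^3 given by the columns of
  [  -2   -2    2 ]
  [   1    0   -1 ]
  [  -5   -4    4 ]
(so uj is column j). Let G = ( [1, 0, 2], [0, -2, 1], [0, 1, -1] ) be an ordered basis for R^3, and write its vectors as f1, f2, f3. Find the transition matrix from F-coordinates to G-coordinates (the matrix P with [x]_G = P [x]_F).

Column j of P is [uj]_G, since P maps F-coordinates to G-coordinates.
Expressing u1 in G: u1 = -2f1 + 0·f2 + f3, so column 1 of P is [-2, 0, 1].
Doing the same for each uj gives P = [[-2, -2, 2], [0, 0, 1], [1, 0, 1]].

[[-2, -2, 2], [0, 0, 1], [1, 0, 1]]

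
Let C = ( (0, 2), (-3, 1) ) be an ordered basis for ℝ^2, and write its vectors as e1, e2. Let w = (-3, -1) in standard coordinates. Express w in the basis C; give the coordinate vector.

(-1, 1)

Write w = c_1 e1 + c_2 e2 and solve for the c_i.
System: 0c_1 - 3c_2 = -3, 2c_1 + c_2 = -1; solving gives c_1 = -1, c_2 = 1.
Check: -e1 + e2 = (-3, -1).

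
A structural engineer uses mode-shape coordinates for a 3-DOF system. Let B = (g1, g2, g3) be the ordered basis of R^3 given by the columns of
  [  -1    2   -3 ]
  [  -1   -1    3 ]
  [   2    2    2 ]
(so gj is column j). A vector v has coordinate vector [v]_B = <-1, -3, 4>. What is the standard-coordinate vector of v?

<-17, 16, 0>

The coordinates say v = -g1 - 3g2 + 4g3; adding the scaled basis vectors gives <-17, 16, 0>.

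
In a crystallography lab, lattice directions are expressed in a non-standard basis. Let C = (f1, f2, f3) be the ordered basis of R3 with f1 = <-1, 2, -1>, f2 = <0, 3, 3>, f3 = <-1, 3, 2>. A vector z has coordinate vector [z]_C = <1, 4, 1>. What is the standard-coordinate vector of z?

z = M [z]_C, where M has columns f1, ..., f3.
Carrying out the matrix-vector product, z = <-2, 17, 13>.

<-2, 17, 13>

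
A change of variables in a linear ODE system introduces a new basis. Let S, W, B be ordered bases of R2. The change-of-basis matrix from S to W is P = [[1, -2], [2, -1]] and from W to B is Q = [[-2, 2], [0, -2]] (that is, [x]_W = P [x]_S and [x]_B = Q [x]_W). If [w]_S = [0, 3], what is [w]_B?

[6, 6]

First [w]_W = P [w]_S = [-6, -3].
Then [w]_B = Q [w]_W = [6, 6].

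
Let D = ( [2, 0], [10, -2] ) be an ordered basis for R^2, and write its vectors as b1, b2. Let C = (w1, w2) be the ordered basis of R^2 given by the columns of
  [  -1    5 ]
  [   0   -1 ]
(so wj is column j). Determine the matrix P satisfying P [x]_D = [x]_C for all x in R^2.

Column j of P is [bj]_C, since P maps D-coordinates to C-coordinates.
Expressing b1 in C: b1 = -2w1 + 0·w2, so column 1 of P is [-2, 0].
Doing the same for each bj gives P = [[-2, 0], [0, 2]].

[[-2, 0], [0, 2]]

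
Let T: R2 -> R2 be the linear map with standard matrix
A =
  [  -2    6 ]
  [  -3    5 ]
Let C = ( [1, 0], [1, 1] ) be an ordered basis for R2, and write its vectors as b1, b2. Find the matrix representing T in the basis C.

[[1, 2], [-3, 2]]

The j-th column of [T]_C is [T(bj)]_C.
T(b1) = A b1 = [-2, -3] = b1 - 3b2, so column 1 is [1, -3].
Repeating for b2 and assembling the columns gives [[1, 2], [-3, 2]].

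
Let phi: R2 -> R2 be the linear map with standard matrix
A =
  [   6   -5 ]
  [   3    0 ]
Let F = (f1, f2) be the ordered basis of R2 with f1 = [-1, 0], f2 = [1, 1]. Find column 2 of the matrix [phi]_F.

Column 2 of [phi]_F is the F-coordinate vector of phi(f2).
In standard coordinates phi(f2) = A f2 = [1, 3].
Converting to F: [1, 3] = 2f1 + 3f2, so the coordinate vector is [2, 3].

[2, 3]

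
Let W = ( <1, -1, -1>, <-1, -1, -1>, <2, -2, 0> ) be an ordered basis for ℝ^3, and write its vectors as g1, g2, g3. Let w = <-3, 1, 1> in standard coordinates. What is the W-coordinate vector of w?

[w]_W is the unique c with M c = w, where M has columns g1, ..., g3.
Gaussian elimination on [M | w] yields c = (-2, 1, 0).
Check: -2g1 + g2 + 0·g3 = <-3, 1, 1>.

<-2, 1, 0>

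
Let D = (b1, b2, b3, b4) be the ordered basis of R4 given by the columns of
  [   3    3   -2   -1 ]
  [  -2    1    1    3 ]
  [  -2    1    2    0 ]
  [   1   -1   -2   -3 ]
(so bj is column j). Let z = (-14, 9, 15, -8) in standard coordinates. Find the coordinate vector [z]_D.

Write z = c_1 b1 + ... + c_4 b4 and solve for the c_i.
Gaussian elimination on [M | z] yields c = (-4, 1, 3, -1).
Check: -4b1 + b2 + 3b3 - b4 = (-14, 9, 15, -8).

(-4, 1, 3, -1)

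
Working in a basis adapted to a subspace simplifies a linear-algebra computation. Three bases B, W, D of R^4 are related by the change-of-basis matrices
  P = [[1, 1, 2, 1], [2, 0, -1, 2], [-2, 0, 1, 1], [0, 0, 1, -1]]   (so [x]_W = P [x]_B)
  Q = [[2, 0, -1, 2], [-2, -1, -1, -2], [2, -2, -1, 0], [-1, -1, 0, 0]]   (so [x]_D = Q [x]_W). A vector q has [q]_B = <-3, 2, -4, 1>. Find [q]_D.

<-29, 23, -19, 8>

First [q]_W = P [q]_B = <-8, 0, 3, -5>.
Then [q]_D = Q [q]_W = <-29, 23, -19, 8>.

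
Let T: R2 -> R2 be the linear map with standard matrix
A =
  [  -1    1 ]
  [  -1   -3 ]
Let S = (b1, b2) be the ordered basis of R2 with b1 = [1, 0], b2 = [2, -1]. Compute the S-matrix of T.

Let P have columns b1, b2. Then [T]_S = P^(-1) A P.
Here det P = -1, so P^(-1) is integer; computing A P first and then P^(-1)(A P) gives [[-3, -1], [1, -1]].

[[-3, -1], [1, -1]]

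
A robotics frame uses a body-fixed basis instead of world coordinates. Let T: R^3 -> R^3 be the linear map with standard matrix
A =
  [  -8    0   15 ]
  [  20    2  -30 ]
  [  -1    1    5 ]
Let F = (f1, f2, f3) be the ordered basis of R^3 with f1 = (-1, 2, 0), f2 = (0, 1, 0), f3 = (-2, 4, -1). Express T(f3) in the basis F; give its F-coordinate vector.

(1, 0, -1)

Column 3 of [T]_F is the F-coordinate vector of T(f3).
In standard coordinates T(f3) = A f3 = (1, -2, 1).
Converting to F: (1, -2, 1) = f1 + 0·f2 - f3, so the coordinate vector is (1, 0, -1).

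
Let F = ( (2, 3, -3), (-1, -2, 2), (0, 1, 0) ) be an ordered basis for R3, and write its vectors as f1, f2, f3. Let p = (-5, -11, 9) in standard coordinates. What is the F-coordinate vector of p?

[p]_F is the unique c with M c = p, where M has columns f1, ..., f3.
Row-reducing the augmented matrix [M | p] gives c = (-1, 3, -2).
Check: -f1 + 3f2 - 2f3 = (-5, -11, 9).

(-1, 3, -2)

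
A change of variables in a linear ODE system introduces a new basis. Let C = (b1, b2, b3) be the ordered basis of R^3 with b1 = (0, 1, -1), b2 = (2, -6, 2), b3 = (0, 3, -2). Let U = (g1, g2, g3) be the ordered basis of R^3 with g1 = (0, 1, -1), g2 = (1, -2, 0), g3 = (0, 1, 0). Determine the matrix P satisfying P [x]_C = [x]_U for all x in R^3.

Let M have columns bj and N have columns gj. Then for every x, N [x]_U = x = M [x]_C, so P = N^(-1) M.
Since det N = -1, N^(-1) has integer entries; multiplying gives P = [[1, -2, 2], [0, 2, 0], [0, 0, 1]].

[[1, -2, 2], [0, 2, 0], [0, 0, 1]]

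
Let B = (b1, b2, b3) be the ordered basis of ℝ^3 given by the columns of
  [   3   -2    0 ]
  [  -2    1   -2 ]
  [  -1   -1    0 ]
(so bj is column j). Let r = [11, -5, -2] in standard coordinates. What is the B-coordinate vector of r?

Write r = c_1 b1 + ... + c_3 b3 and solve for the c_i.
Gaussian elimination on [M | r] yields c = (3, -1, -1).
Check: 3b1 - b2 - b3 = [11, -5, -2].

[3, -1, -1]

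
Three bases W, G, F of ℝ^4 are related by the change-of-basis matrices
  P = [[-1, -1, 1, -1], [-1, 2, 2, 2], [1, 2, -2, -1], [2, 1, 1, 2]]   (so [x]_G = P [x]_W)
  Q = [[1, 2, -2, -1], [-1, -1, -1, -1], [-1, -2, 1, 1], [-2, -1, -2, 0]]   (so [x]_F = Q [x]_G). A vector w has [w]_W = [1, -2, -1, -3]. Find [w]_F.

[-20, 15, 18, 3]

First [w]_G = P [w]_W = [3, -13, 2, -7].
Then [w]_F = Q [w]_G = [-20, 15, 18, 3].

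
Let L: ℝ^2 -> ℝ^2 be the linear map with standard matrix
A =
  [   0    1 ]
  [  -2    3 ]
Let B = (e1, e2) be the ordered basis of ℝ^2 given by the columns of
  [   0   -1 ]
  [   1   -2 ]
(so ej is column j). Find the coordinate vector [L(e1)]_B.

[1, -1]

Column 1 of [L]_B is the B-coordinate vector of L(e1).
In standard coordinates L(e1) = A e1 = [1, 3].
Converting to B: [1, 3] = e1 - e2, so the coordinate vector is [1, -1].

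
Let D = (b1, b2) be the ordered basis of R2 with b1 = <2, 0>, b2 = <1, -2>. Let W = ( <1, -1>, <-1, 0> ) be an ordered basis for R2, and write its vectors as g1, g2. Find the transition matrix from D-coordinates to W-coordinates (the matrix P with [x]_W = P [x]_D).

Take x = bj: its D-coordinates are the j-th standard unit vector, so P e_j — column j of P — equals [bj]_W.
b1 = 0·g1 - 2g2, giving column 1 = <0, -2>; repeating for each j gives P = [[0, 2], [-2, 1]].

[[0, 2], [-2, 1]]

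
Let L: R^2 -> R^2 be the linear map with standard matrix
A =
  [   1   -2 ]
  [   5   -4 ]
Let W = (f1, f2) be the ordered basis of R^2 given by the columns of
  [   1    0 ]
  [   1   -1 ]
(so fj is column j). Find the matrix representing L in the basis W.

With P the matrix whose columns are f1, f2, [L]_W = P^(-1) A P.
Column by column: L(f1) = A f1 = [-1, 1]; its W-coordinates [-1, -2] give column 1.
Continuing for each basis vector yields [L]_W = [[-1, 2], [-2, -2]].

[[-1, 2], [-2, -2]]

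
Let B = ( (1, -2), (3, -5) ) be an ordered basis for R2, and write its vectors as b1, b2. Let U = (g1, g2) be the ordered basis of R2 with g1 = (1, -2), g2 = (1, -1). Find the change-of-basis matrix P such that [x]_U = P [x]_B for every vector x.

Take x = bj: its B-coordinates are the j-th standard unit vector, so P e_j — column j of P — equals [bj]_U.
b1 = g1 + 0·g2, giving column 1 = (1, 0); repeating for each j gives P = [[1, 2], [0, 1]].

[[1, 2], [0, 1]]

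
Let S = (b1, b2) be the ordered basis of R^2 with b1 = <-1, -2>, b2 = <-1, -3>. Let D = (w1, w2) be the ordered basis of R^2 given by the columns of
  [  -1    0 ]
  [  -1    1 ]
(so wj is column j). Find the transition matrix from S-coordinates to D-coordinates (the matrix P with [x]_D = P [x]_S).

Take x = bj: its S-coordinates are the j-th standard unit vector, so P e_j — column j of P — equals [bj]_D.
b1 = w1 - w2, giving column 1 = <1, -1>; repeating for each j gives P = [[1, 1], [-1, -2]].

[[1, 1], [-1, -2]]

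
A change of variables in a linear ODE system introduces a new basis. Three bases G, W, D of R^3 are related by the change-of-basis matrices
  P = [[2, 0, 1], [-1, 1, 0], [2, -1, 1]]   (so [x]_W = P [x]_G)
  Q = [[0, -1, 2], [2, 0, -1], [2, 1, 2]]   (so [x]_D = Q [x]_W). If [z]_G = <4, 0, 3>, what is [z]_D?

Apply P to get W-coordinates <11, -4, 11>, then Q to get D-coordinates.
The result is [z]_D = <26, 11, 40>.

<26, 11, 40>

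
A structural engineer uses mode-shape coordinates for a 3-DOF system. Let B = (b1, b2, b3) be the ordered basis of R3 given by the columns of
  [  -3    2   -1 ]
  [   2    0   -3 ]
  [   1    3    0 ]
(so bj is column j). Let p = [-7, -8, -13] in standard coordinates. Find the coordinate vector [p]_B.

We seek scalars with c_1 b1 + ... + c_3 b3 = p; equivalently solve M c = p where the columns of M are b1, ..., b3.
Gaussian elimination on [M | p] yields c = (-1, -4, 2).
Check: -b1 - 4b2 + 2b3 = [-7, -8, -13].

[-1, -4, 2]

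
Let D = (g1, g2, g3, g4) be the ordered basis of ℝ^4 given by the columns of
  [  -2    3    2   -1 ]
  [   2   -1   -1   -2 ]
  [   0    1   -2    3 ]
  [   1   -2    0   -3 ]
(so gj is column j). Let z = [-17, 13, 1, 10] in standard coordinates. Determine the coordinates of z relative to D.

[z]_D is the unique c with M c = z, where M has columns g1, ..., g4.
Gaussian elimination on [M | z] yields c = (3, -2, -3, -1).
Check: 3g1 - 2g2 - 3g3 - g4 = [-17, 13, 1, 10].

[3, -2, -3, -1]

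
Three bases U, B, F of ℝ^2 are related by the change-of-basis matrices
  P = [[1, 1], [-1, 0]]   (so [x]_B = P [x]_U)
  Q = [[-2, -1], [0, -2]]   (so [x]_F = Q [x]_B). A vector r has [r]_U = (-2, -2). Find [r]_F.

Composing the changes, [r]_F = Q P [r]_U.
Q P = [[-1, -2], [2, 0]]; applying this to (-2, -2) gives (6, -4).

(6, -4)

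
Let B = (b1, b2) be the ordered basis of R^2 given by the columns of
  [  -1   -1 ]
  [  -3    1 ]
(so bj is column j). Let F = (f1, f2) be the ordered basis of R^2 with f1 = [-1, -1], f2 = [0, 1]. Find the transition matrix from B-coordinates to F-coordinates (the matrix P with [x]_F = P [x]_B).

[[1, 1], [-2, 2]]

Column j of P is [bj]_F, since P maps B-coordinates to F-coordinates.
Expressing b1 in F: b1 = f1 - 2f2, so column 1 of P is [1, -2].
Doing the same for each bj gives P = [[1, 1], [-2, 2]].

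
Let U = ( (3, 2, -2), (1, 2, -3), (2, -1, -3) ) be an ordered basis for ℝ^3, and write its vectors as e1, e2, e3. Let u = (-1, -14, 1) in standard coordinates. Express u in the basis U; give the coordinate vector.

Write u = c_1 e1 + ... + c_3 e3 and solve for the c_i.
Gaussian elimination on [M | u] yields c = (-2, -3, 4).
Check: -2e1 - 3e2 + 4e3 = (-1, -14, 1).

(-2, -3, 4)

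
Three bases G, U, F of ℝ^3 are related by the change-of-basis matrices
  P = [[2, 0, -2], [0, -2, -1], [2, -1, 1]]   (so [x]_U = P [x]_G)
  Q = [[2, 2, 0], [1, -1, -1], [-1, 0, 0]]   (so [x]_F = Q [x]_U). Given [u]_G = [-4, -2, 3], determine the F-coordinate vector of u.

Apply P to get U-coordinates [-14, 1, -3], then Q to get F-coordinates.
The result is [u]_F = [-26, -12, 14].

[-26, -12, 14]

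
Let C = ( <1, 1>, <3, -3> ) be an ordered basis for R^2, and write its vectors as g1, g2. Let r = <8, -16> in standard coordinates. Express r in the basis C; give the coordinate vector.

<-4, 4>

Write r = c_1 g1 + c_2 g2 and solve for the c_i.
System: c_1 + 3c_2 = 8, c_1 - 3c_2 = -16; solving gives c_1 = -4, c_2 = 4.
Check: -4g1 + 4g2 = <8, -16>.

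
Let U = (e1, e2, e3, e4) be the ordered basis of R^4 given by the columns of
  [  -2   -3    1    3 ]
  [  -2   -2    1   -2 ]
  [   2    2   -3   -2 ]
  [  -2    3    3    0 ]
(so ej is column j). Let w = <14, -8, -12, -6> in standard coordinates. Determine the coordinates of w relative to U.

<3, -2, 2, 4>

[w]_U is the unique c with M c = w, where M has columns e1, ..., e4.
Solving this 4x4 system gives c = (3, -2, 2, 4).
Check: 3e1 - 2e2 + 2e3 + 4e4 = <14, -8, -12, -6>.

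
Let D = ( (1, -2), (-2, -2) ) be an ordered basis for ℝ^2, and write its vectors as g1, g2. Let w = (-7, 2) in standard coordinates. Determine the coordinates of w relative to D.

(-3, 2)

Write w = c_1 g1 + c_2 g2 and solve for the c_i.
System: c_1 - 2c_2 = -7, -2c_1 - 2c_2 = 2; solving gives c_1 = -3, c_2 = 2.
Check: -3g1 + 2g2 = (-7, 2).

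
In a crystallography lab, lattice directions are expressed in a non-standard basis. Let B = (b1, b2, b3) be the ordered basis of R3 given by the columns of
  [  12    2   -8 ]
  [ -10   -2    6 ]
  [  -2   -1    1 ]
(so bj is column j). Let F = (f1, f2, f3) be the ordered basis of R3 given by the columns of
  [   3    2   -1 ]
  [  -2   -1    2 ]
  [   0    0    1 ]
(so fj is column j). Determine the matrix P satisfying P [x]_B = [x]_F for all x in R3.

[[2, -1, -1], [2, 2, -2], [-2, -1, 1]]

Take x = bj: its B-coordinates are the j-th standard unit vector, so P e_j — column j of P — equals [bj]_F.
b1 = 2f1 + 2f2 - 2f3, giving column 1 = (2, 2, -2); repeating for each j gives P = [[2, -1, -1], [2, 2, -2], [-2, -1, 1]].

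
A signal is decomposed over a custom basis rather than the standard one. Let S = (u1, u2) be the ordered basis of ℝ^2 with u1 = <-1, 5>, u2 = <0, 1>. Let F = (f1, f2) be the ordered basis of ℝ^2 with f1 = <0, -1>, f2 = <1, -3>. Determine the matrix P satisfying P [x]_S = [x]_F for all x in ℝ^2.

Take x = uj: its S-coordinates are the j-th standard unit vector, so P e_j — column j of P — equals [uj]_F.
u1 = -2f1 - f2, giving column 1 = <-2, -1>; repeating for each j gives P = [[-2, -1], [-1, 0]].

[[-2, -1], [-1, 0]]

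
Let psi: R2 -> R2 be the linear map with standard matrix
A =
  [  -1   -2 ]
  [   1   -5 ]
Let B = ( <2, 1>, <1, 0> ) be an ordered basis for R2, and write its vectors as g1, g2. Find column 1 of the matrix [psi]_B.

<-3, 2>

Compute psi(g1) = A g1 = <-4, -3> in standard coordinates.
Then write this in B-coordinates: solve for y in y_1 g1 + y_2 g2 = <-4, -3>.
This gives y = <-3, 2>, which is column 1 of [psi]_B.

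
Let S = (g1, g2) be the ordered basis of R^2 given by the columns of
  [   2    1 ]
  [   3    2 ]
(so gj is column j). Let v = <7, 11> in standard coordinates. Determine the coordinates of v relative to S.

<3, 1>

We seek scalars with c_1 g1 + c_2 g2 = v; equivalently solve M c = v where the columns of M are g1, g2.
System: 2c_1 + c_2 = 7, 3c_1 + 2c_2 = 11; solving gives c_1 = 3, c_2 = 1.
Check: 3g1 + g2 = <7, 11>.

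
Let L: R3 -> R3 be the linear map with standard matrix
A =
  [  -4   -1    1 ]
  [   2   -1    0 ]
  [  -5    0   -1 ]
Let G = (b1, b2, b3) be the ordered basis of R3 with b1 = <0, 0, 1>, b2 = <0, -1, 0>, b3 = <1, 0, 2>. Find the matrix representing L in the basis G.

[[-3, -2, -3], [0, -1, -2], [1, 1, -2]]

Let P have columns b1, ..., b3. Then [L]_G = P^(-1) A P.
Here det P = 1, so P^(-1) is integer; computing A P first and then P^(-1)(A P) gives [[-3, -2, -3], [0, -1, -2], [1, 1, -2]].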